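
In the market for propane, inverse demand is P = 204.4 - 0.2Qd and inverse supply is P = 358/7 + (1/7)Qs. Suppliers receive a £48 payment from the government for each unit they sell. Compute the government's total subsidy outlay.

Pre-subsidy: 204.4 - 0.2Q = 358/7 + (1/7)Q gives Q* = 447 and P* = 115.
With the subsidy, sellers receive Ps = Pb + 48 for each unit, where Pb is the price buyers pay.
On the curves, Pb = 204.4 - 0.2Q and Ps = 358/7 + (1/7)Q; the wedge Ps − Pb = 48 gives 358/7 + (1/7)Q − (204.4 - 0.2Q) = 48, so Q' = 587.
Then Pb = 204.4 − 0.2·587 = 87 and Ps = 358/7 + (1/7)·587 = 135.
Government outlay = subsidy × quantity = 48 × 587 = 28176.

Government cost = £28176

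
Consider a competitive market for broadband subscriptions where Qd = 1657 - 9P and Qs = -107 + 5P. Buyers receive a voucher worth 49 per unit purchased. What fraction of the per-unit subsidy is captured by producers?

Producer share = 9/14

Pre-subsidy: 1657 - 9P = -107 + 5P gives P* = 126, Q* = 523.
With the rebate, buyers effectively pay Pb = Ps − 49, where Ps is the price sellers receive.
Demand in terms of Ps becomes Qd = 1657 − 9(Ps − 49) = 2098 - 9Ps. Setting this equal to supply: 2098 - 9Ps = -107 + 5Ps, so Ps = 157.5.
Buyers pay Pb = 157.5 − 49 = 108.5; Q' = -107 + 5·157.5 = 680.5.
Buyers' price falls by P* − Pb = 126 − 108.5 = 17.5; sellers' price rises by Ps − P* = 157.5 − 126 = 31.5.
So producers capture 31.5/49 = 9/14 of each unit of subsidy.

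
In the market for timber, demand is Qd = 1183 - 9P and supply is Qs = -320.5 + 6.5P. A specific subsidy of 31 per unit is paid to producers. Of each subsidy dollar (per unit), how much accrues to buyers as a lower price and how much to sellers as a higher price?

Pre-subsidy: 1183 - 9P = -320.5 + 6.5P gives P* = 97, Q* = 310.
With the subsidy, sellers receive Ps = Pb + 31 for each unit, where Pb is the price buyers pay.
Supply in terms of Pb becomes Qs = -320.5 + 6.5(Pb + 31) = -119 + 6.5Pb. Setting this equal to demand: 1183 - 9Pb = -119 + 6.5Pb, so Pb = 84.
Sellers receive Ps = 84 + 31 = 115; Q' = 1183 − 9·84 = 427.
Buyers' price falls by P* − Pb = 97 − 84 = 13; sellers' price rises by Ps − P* = 115 − 97 = 18.

Buyers gain 13 per unit; sellers gain 18 per unit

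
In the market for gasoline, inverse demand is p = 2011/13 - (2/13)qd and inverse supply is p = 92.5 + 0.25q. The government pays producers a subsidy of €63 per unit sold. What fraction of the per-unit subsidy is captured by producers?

Pre-subsidy: 2011/13 - (2/13)q = 92.5 + 0.25q gives q* = 154 and p* = 131.
With the subsidy, sellers receive ps = pb + 63 for each unit, where pb is the price buyers pay.
On the curves, pb = 2011/13 - (2/13)q and ps = 92.5 + 0.25q; the wedge ps − pb = 63 gives 92.5 + 0.25q − (2011/13 - (2/13)q) = 63, so q' = 310.
Then pb = 2011/13 − (2/13)·310 = 107 and ps = 92.5 + 0.25·310 = 170.
Buyers' price falls by p* − pb = 131 − 107 = 24; sellers' price rises by ps − p* = 170 − 131 = 39.
So producers capture 39/63 = 13/21 of each unit of subsidy.

Producer share = 13/21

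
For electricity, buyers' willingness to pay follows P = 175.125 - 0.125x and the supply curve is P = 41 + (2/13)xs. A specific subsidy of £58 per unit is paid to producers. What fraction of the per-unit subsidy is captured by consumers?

Consumer share = 13/29

Pre-subsidy: 175.125 - 0.125x = 41 + (2/13)x gives x* = 481 and P* = 115.
With the subsidy, sellers receive Ps = Pb + 58 for each unit, where Pb is the price buyers pay.
On the curves, Pb = 175.125 - 0.125x and Ps = 41 + (2/13)x; the wedge Ps − Pb = 58 gives 41 + (2/13)x − (175.125 - 0.125x) = 58, so x' = 689.
Then Pb = 175.125 − 0.125·689 = 89 and Ps = 41 + (2/13)·689 = 147.
Buyers' price falls by P* − Pb = 115 − 89 = 26; sellers' price rises by Ps − P* = 147 − 115 = 32.
So consumers capture 26/58 = 13/29 of each unit of subsidy.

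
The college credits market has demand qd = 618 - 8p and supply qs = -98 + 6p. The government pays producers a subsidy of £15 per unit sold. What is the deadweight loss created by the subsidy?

Deadweight loss = 2700/7

Pre-subsidy: 618 - 8p = -98 + 6p gives p* = 358/7, q* = 1462/7.
With the subsidy, sellers receive ps = pb + 15 for each unit, where pb is the price buyers pay.
Supply in terms of pb becomes qs = -98 + 6(pb + 15) = -8 + 6pb. Setting this equal to demand: 618 - 8pb = -8 + 6pb, so pb = 313/7.
Sellers receive ps = 313/7 + 15 = 418/7; q' = 618 − 8·(313/7) = 1822/7.
The subsidy expands output by 1822/7 − 1462/7 = 360/7 past the efficient level; on those units the gap between marginal cost and willingness to pay runs from 0 up to 15.
DWL = ½ × 15 × 360/7 = 2700/7.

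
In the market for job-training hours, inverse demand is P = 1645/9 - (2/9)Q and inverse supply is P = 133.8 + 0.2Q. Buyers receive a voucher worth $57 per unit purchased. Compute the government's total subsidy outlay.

Pre-subsidy: 1645/9 - (2/9)Q = 133.8 + 0.2Q gives Q* = 116 and P* = 157.
With the rebate, buyers effectively pay Pb = Ps − 57, where Ps is the price sellers receive.
On the curves, Pb = 1645/9 - (2/9)Q and Ps = 133.8 + 0.2Q; the wedge Ps − Pb = 57 gives 133.8 + 0.2Q − (1645/9 - (2/9)Q) = 57, so Q' = 251.
Then Pb = 1645/9 − (2/9)·251 = 127 and Ps = 133.8 + 0.2·251 = 184.
Government outlay = subsidy × quantity = 57 × 251 = 14307.

Government cost = $14307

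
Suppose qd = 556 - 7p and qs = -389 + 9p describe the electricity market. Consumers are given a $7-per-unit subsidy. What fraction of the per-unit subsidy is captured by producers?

Producer share = 0.4375

Pre-subsidy: 556 - 7p = -389 + 9p gives p* = 59.0625, q* = 142.5625.
With the rebate, buyers effectively pay pb = ps − 7, where ps is the price sellers receive.
Demand in terms of ps becomes qd = 556 − 7(ps − 7) = 605 - 7ps. Setting this equal to supply: 605 - 7ps = -389 + 9ps, so ps = 62.125.
Buyers pay pb = 62.125 − 7 = 55.125; q' = -389 + 9·62.125 = 170.125.
Buyers' price falls by p* − pb = 59.0625 − 55.125 = 3.9375; sellers' price rises by ps − p* = 62.125 − 59.0625 = 3.0625.
So producers capture 3.0625/7 = 0.4375 of each unit of subsidy.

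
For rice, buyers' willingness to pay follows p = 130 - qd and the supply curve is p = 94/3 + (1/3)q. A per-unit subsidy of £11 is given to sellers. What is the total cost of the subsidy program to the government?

Government cost = £904.75

Pre-subsidy: 130 - q = 94/3 + (1/3)q gives q* = 74 and p* = 56.
With the subsidy, sellers receive ps = pb + 11 for each unit, where pb is the price buyers pay.
On the curves, pb = 130 - q and ps = 94/3 + (1/3)q; the wedge ps − pb = 11 gives 94/3 + (1/3)q − (130 - q) = 11, so q' = 82.25.
Then pb = 130 − 1·82.25 = 47.75 and ps = 94/3 + (1/3)·82.25 = 58.75.
Government outlay = subsidy × quantity = 11 × 82.25 = 904.75.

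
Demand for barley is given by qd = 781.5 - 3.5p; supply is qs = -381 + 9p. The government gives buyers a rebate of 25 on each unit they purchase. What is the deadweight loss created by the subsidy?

Pre-subsidy: 781.5 - 3.5p = -381 + 9p gives p* = 93, q* = 456.
With the rebate, buyers effectively pay pb = ps − 25, where ps is the price sellers receive.
Demand in terms of ps becomes qd = 781.5 − 3.5(ps − 25) = 869 - 3.5ps. Setting this equal to supply: 869 - 3.5ps = -381 + 9ps, so ps = 100.
Buyers pay pb = 100 − 25 = 75; q' = -381 + 9·100 = 519.
The subsidy expands output by 519 − 456 = 63 past the efficient level; on those units the gap between marginal cost and willingness to pay runs from 0 up to 25.
DWL = ½ × 25 × 63 = 787.5.

Deadweight loss = 787.5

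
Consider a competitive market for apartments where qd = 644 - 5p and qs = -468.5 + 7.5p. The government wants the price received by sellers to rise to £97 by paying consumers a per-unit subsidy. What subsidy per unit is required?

At a seller price of 97, quantity supplied is -468.5 + 7.5·97 = 259.
Buyers absorb 259 only when they pay pb with 644 − 5·pb = 259, i.e. pb = 77.
s = ps − pb = 97 − 77 = 20.

Required subsidy s = £20 per unit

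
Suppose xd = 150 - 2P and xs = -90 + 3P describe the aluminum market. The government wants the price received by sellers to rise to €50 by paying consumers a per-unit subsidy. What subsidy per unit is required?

At a seller price of 50, quantity supplied is -90 + 3·50 = 60.
Buyers absorb 60 only when they pay Pb with 150 − 2·Pb = 60, i.e. Pb = 45.
s = Ps − Pb = 50 − 45 = 5.

Required subsidy s = €5 per unit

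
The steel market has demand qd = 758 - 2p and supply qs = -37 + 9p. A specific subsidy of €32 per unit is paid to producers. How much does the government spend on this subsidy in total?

Pre-subsidy: 758 - 2p = -37 + 9p gives p* = 795/11, q* = 6748/11.
With the subsidy, sellers receive ps = pb + 32 for each unit, where pb is the price buyers pay.
Supply in terms of pb becomes qs = -37 + 9(pb + 32) = 251 + 9pb. Setting this equal to demand: 758 - 2pb = 251 + 9pb, so pb = 507/11.
Sellers receive ps = 507/11 + 32 = 859/11; q' = 758 − 2·(507/11) = 7324/11.
Government outlay = subsidy × quantity = 32 × 7324/11 = 234368/11.

Government cost = 234368/11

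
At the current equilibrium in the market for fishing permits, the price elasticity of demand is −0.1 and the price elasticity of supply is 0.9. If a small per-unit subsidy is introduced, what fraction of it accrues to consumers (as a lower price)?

Consumer share = 0.9

For a small subsidy around the equilibrium, the benefit split depends on the relative slopes, which at a point are proportional to the elasticities.
Buyer share = εs/(εs + |εd|) = 0.9/(0.9 + 0.1) = 0.9; seller share = |εd|/(εs + |εd|) = 0.1.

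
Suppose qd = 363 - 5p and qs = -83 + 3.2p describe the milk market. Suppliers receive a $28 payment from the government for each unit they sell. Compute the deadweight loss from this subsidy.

Pre-subsidy: 363 - 5p = -83 + 3.2p gives p* = 2230/41, q* = 3733/41.
With the subsidy, sellers receive ps = pb + 28 for each unit, where pb is the price buyers pay.
Supply in terms of pb becomes qs = -83 + 3.2(pb + 28) = 6.6 + 3.2pb. Setting this equal to demand: 363 - 5pb = 6.6 + 3.2pb, so pb = 1782/41.
Sellers receive ps = 1782/41 + 28 = 2930/41; q' = 363 − 5·(1782/41) = 5973/41.
The subsidy expands output by 5973/41 − 3733/41 = 2240/41 past the efficient level; on those units the gap between marginal cost and willingness to pay runs from 0 up to 28.
DWL = ½ × 28 × 2240/41 = 31360/41.

Deadweight loss = 31360/41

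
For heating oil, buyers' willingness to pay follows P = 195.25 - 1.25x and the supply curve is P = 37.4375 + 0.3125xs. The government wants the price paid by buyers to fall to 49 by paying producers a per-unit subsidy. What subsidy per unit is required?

At a buyer price of 49, quantity demanded is 156.2 − 0.8·49 = 117.
Sellers supply 117 only when they receive Ps = 37.4375 + 0.3125·117 = 74.
s = Ps − Pb = 74 − 49 = 25.

Required subsidy s = 25 per unit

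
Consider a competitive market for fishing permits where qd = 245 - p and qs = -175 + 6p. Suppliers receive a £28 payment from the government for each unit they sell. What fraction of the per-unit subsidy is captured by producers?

Pre-subsidy: 245 - p = -175 + 6p gives p* = 60, q* = 185.
With the subsidy, sellers receive ps = pb + 28 for each unit, where pb is the price buyers pay.
Supply in terms of pb becomes qs = -175 + 6(pb + 28) = -7 + 6pb. Setting this equal to demand: 245 - pb = -7 + 6pb, so pb = 36.
Sellers receive ps = 36 + 28 = 64; q' = 245 − 1·36 = 209.
Buyers' price falls by p* − pb = 60 − 36 = 24; sellers' price rises by ps − p* = 64 − 60 = 4.
So producers capture 4/28 = 1/7 of each unit of subsidy.

Producer share = 1/7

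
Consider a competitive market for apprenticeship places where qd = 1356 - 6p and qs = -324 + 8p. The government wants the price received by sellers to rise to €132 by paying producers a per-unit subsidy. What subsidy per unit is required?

At a seller price of 132, quantity supplied is -324 + 8·132 = 732.
Buyers absorb 732 only when they pay pb with 1356 − 6·pb = 732, i.e. pb = 104.
s = ps − pb = 132 − 104 = 28.

Required subsidy s = €28 per unit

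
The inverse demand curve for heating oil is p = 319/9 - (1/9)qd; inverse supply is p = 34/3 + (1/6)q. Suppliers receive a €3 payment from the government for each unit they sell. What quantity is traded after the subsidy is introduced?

Pre-subsidy: 319/9 - (1/9)q = 34/3 + (1/6)q gives q* = 86.8 and p* = 25.8.
With the subsidy, sellers receive ps = pb + 3 for each unit, where pb is the price buyers pay.
On the curves, pb = 319/9 - (1/9)q and ps = 34/3 + (1/6)q; the wedge ps − pb = 3 gives 34/3 + (1/6)q − (319/9 - (1/9)q) = 3, so q' = 97.6.
Then pb = 319/9 − (1/9)·97.6 = 24.6 and ps = 34/3 + (1/6)·97.6 = 27.6.

q' = 97.6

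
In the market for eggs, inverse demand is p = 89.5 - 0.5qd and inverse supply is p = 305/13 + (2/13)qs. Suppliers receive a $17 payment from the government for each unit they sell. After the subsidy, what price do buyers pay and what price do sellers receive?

Buyers pay $26; sellers receive $43

Pre-subsidy: 89.5 - 0.5q = 305/13 + (2/13)q gives q* = 101 and p* = 39.
With the subsidy, sellers receive ps = pb + 17 for each unit, where pb is the price buyers pay.
On the curves, pb = 89.5 - 0.5q and ps = 305/13 + (2/13)q; the wedge ps − pb = 17 gives 305/13 + (2/13)q − (89.5 - 0.5q) = 17, so q' = 127.
Then pb = 89.5 − 0.5·127 = 26 and ps = 305/13 + (2/13)·127 = 43.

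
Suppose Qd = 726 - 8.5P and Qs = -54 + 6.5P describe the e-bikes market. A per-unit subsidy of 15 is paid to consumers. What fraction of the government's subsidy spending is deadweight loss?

DWL / government spending = 221/2714

Pre-subsidy: 726 - 8.5P = -54 + 6.5P gives P* = 52, Q* = 284.
With the rebate, buyers effectively pay Pb = Ps − 15, where Ps is the price sellers receive.
Demand in terms of Ps becomes Qd = 726 − 8.5(Ps − 15) = 853.5 - 8.5Ps. Setting this equal to supply: 853.5 - 8.5Ps = -54 + 6.5Ps, so Ps = 60.5.
Buyers pay Pb = 60.5 − 15 = 45.5; Q' = -54 + 6.5·60.5 = 339.25.
ΔCS = ½(284 + 339.25)(52 − 45.5) = 2025.5625; ΔPS = ½(284 + 339.25)(60.5 − 52) = 2648.8125.
Government spending = 15 × 339.25 = 5088.75.
DWL = ½ × 15 × (339.25 − 284) = 414.375; fraction = 414.375 / 5088.75 = 221/2714.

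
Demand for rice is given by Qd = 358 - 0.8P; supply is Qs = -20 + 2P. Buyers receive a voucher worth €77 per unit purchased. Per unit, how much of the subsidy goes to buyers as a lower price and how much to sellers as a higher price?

Pre-subsidy: 358 - 0.8P = -20 + 2P gives P* = 135, Q* = 250.
With the rebate, buyers effectively pay Pb = Ps − 77, where Ps is the price sellers receive.
Demand in terms of Ps becomes Qd = 358 − 0.8(Ps − 77) = 419.6 - 0.8Ps. Setting this equal to supply: 419.6 - 0.8Ps = -20 + 2Ps, so Ps = 157.
Buyers pay Pb = 157 − 77 = 80; Q' = -20 + 2·157 = 294.
Buyers' price falls by P* − Pb = 135 − 80 = 55; sellers' price rises by Ps − P* = 157 − 135 = 22.

Buyers gain €55 per unit; sellers gain €22 per unit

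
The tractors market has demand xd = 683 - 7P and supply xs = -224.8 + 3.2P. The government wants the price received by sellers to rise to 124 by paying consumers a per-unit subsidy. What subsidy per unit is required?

Required subsidy s = 51 per unit

At a seller price of 124, quantity supplied is -224.8 + 3.2·124 = 172.
Buyers absorb 172 only when they pay Pb with 683 − 7·Pb = 172, i.e. Pb = 73.
s = Ps − Pb = 124 − 73 = 51.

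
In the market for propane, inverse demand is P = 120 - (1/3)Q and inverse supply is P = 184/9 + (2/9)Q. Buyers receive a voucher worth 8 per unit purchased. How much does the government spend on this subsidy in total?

Pre-subsidy: 120 - (1/3)Q = 184/9 + (2/9)Q gives Q* = 179.2 and P* = 904/15.
With the rebate, buyers effectively pay Pb = Ps − 8, where Ps is the price sellers receive.
On the curves, Pb = 120 - (1/3)Q and Ps = 184/9 + (2/9)Q; the wedge Ps − Pb = 8 gives 184/9 + (2/9)Q − (120 - (1/3)Q) = 8, so Q' = 193.6.
Then Pb = 120 − (1/3)·193.6 = 832/15 and Ps = 184/9 + (2/9)·193.6 = 952/15.
Government outlay = subsidy × quantity = 8 × 193.6 = 1548.8.

Government cost = 1548.8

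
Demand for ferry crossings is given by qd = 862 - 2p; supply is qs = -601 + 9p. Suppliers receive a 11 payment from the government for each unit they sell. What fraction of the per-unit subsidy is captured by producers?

Pre-subsidy: 862 - 2p = -601 + 9p gives p* = 133, q* = 596.
With the subsidy, sellers receive ps = pb + 11 for each unit, where pb is the price buyers pay.
Supply in terms of pb becomes qs = -601 + 9(pb + 11) = -502 + 9pb. Setting this equal to demand: 862 - 2pb = -502 + 9pb, so pb = 124.
Sellers receive ps = 124 + 11 = 135; q' = 862 − 2·124 = 614.
Buyers' price falls by p* − pb = 133 − 124 = 9; sellers' price rises by ps − p* = 135 − 133 = 2.
So producers capture 2/11 = 2/11 of each unit of subsidy.

Producer share = 2/11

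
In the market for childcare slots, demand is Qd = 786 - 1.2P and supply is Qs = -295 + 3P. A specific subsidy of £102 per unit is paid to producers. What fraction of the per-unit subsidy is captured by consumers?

Consumer share = 5/7

Pre-subsidy: 786 - 1.2P = -295 + 3P gives P* = 5405/21, Q* = 3340/7.
With the subsidy, sellers receive Ps = Pb + 102 for each unit, where Pb is the price buyers pay.
Supply in terms of Pb becomes Qs = -295 + 3(Pb + 102) = 11 + 3Pb. Setting this equal to demand: 786 - 1.2Pb = 11 + 3Pb, so Pb = 3875/21.
Sellers receive Ps = 3875/21 + 102 = 6017/21; Q' = 786 − 1.2·(3875/21) = 3952/7.
Buyers' price falls by P* − Pb = 5405/21 − 3875/21 = 510/7; sellers' price rises by Ps − P* = 6017/21 − 5405/21 = 204/7.
So consumers capture (510/7)/102 = 5/7 of each unit of subsidy.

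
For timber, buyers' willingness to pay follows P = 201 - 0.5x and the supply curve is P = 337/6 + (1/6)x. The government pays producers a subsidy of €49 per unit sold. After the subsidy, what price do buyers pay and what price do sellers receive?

Pre-subsidy: 201 - 0.5x = 337/6 + (1/6)x gives x* = 217.25 and P* = 92.375.
With the subsidy, sellers receive Ps = Pb + 49 for each unit, where Pb is the price buyers pay.
On the curves, Pb = 201 - 0.5x and Ps = 337/6 + (1/6)x; the wedge Ps − Pb = 49 gives 337/6 + (1/6)x − (201 - 0.5x) = 49, so x' = 290.75.
Then Pb = 201 − 0.5·290.75 = 55.625 and Ps = 337/6 + (1/6)·290.75 = 104.625.

Buyers pay €55.625; sellers receive €104.625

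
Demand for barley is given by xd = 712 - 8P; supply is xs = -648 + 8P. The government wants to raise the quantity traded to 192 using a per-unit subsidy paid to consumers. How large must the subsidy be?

Required subsidy s = 40 per unit

At x = 192, invert demand for the buyer price: Pb = (712 − 192)/8 = 65; invert supply for the seller price: Ps = (192 − (-648))/8 = 105.
The subsidy must fill the gap: s = Ps − Pb = 105 − 65 = 40.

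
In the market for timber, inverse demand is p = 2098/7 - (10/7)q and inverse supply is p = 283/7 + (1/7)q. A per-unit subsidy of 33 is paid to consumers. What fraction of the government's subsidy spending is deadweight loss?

DWL / government spending = 7/124

Pre-subsidy: 2098/7 - (10/7)q = 283/7 + (1/7)q gives q* = 165 and p* = 64.
With the rebate, buyers effectively pay pb = ps − 33, where ps is the price sellers receive.
On the curves, pb = 2098/7 - (10/7)q and ps = 283/7 + (1/7)q; the wedge ps − pb = 33 gives 283/7 + (1/7)q − (2098/7 - (10/7)q) = 33, so q' = 186.
Then pb = 2098/7 − (10/7)·186 = 34 and ps = 283/7 + (1/7)·186 = 67.
ΔCS = ½(165 + 186)(64 − 34) = 5265; ΔPS = ½(165 + 186)(67 − 64) = 526.5.
Government spending = 33 × 186 = 6138.
DWL = ½ × 33 × (186 − 165) = 346.5; fraction = 346.5 / 6138 = 7/124.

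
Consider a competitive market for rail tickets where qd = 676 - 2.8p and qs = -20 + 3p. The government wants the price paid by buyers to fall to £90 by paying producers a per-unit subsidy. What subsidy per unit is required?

Required subsidy s = £58 per unit

At a buyer price of 90, quantity demanded is 676 − 2.8·90 = 424.
Sellers supply 424 only when they receive ps with -20 + 3·ps = 424, i.e. ps = 148.
s = ps − pb = 148 − 90 = 58.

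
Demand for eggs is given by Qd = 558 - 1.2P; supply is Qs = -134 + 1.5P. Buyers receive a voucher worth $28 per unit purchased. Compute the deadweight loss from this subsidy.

Pre-subsidy: 558 - 1.2P = -134 + 1.5P gives P* = 6920/27, Q* = 2254/9.
With the rebate, buyers effectively pay Pb = Ps − 28, where Ps is the price sellers receive.
Demand in terms of Ps becomes Qd = 558 − 1.2(Ps − 28) = 591.6 - 1.2Ps. Setting this equal to supply: 591.6 - 1.2Ps = -134 + 1.5Ps, so Ps = 7256/27.
Buyers pay Pb = 7256/27 − 28 = 6500/27; Q' = -134 + 1.5·(7256/27) = 2422/9.
The subsidy expands output by 2422/9 − 2254/9 = 56/3 past the efficient level; on those units the gap between marginal cost and willingness to pay runs from 0 up to 28.
DWL = ½ × 28 × 56/3 = 784/3.

Deadweight loss = 784/3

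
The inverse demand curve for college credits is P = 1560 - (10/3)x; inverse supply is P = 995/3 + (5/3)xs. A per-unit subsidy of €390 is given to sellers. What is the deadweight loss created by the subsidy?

Deadweight loss = €15210

Pre-subsidy: 1560 - (10/3)x = 995/3 + (5/3)x gives x* = 737/3 and P* = 6670/9.
With the subsidy, sellers receive Ps = Pb + 390 for each unit, where Pb is the price buyers pay.
On the curves, Pb = 1560 - (10/3)x and Ps = 995/3 + (5/3)x; the wedge Ps − Pb = 390 gives 995/3 + (5/3)x − (1560 - (10/3)x) = 390, so x' = 971/3.
Then Pb = 1560 − (10/3)·(971/3) = 4330/9 and Ps = 995/3 + (5/3)·(971/3) = 7840/9.
The subsidy expands output by 971/3 − 737/3 = 78 past the efficient level; on those units the gap between marginal cost and willingness to pay runs from 0 up to 390.
DWL = ½ × 390 × 78 = 15210.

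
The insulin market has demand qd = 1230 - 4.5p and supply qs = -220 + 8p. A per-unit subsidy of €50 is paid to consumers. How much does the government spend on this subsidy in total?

Government cost = €42600

Pre-subsidy: 1230 - 4.5p = -220 + 8p gives p* = 116, q* = 708.
With the rebate, buyers effectively pay pb = ps − 50, where ps is the price sellers receive.
Demand in terms of ps becomes qd = 1230 − 4.5(ps − 50) = 1455 - 4.5ps. Setting this equal to supply: 1455 - 4.5ps = -220 + 8ps, so ps = 134.
Buyers pay pb = 134 − 50 = 84; q' = -220 + 8·134 = 852.
Government outlay = subsidy × quantity = 50 × 852 = 42600.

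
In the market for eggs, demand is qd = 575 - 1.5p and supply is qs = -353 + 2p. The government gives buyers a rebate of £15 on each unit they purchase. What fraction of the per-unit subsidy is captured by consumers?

Pre-subsidy: 575 - 1.5p = -353 + 2p gives p* = 1856/7, q* = 1241/7.
With the rebate, buyers effectively pay pb = ps − 15, where ps is the price sellers receive.
Demand in terms of ps becomes qd = 575 − 1.5(ps − 15) = 597.5 - 1.5ps. Setting this equal to supply: 597.5 - 1.5ps = -353 + 2ps, so ps = 1901/7.
Buyers pay pb = 1901/7 − 15 = 1796/7; q' = -353 + 2·(1901/7) = 1331/7.
Buyers' price falls by p* − pb = 1856/7 − 1796/7 = 60/7; sellers' price rises by ps − p* = 1901/7 − 1856/7 = 45/7.
So consumers capture (60/7)/15 = 4/7 of each unit of subsidy.

Consumer share = 4/7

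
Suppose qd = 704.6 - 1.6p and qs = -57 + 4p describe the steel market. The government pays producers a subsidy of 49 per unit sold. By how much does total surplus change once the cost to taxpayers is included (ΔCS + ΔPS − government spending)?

Pre-subsidy: 704.6 - 1.6p = -57 + 4p gives p* = 136, q* = 487.
With the subsidy, sellers receive ps = pb + 49 for each unit, where pb is the price buyers pay.
Supply in terms of pb becomes qs = -57 + 4(pb + 49) = 139 + 4pb. Setting this equal to demand: 704.6 - 1.6pb = 139 + 4pb, so pb = 101.
Sellers receive ps = 101 + 49 = 150; q' = 704.6 − 1.6·101 = 543.
ΔCS = ½(487 + 543)(136 − 101) = 18025; ΔPS = ½(487 + 543)(150 − 136) = 7210.
Government spending = 49 × 543 = 26607.
Net change = 18025 + 7210 − 26607 = -1372. The loss equals the DWL triangle ½·49·56.

Net change in total surplus = -1372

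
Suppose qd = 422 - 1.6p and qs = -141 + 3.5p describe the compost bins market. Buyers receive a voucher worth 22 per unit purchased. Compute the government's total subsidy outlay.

Government cost = 100804/17

Pre-subsidy: 422 - 1.6p = -141 + 3.5p gives p* = 5630/51, q* = 12514/51.
With the rebate, buyers effectively pay pb = ps − 22, where ps is the price sellers receive.
Demand in terms of ps becomes qd = 422 − 1.6(ps − 22) = 457.2 - 1.6ps. Setting this equal to supply: 457.2 - 1.6ps = -141 + 3.5ps, so ps = 1994/17.
Buyers pay pb = 1994/17 − 22 = 1620/17; q' = -141 + 3.5·(1994/17) = 4582/17.
Government outlay = subsidy × quantity = 22 × 4582/17 = 100804/17.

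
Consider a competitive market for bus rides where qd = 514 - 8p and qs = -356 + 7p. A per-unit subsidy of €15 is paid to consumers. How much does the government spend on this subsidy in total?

Government cost = €1590

Pre-subsidy: 514 - 8p = -356 + 7p gives p* = 58, q* = 50.
With the rebate, buyers effectively pay pb = ps − 15, where ps is the price sellers receive.
Demand in terms of ps becomes qd = 514 − 8(ps − 15) = 634 - 8ps. Setting this equal to supply: 634 - 8ps = -356 + 7ps, so ps = 66.
Buyers pay pb = 66 − 15 = 51; q' = -356 + 7·66 = 106.
Government outlay = subsidy × quantity = 15 × 106 = 1590.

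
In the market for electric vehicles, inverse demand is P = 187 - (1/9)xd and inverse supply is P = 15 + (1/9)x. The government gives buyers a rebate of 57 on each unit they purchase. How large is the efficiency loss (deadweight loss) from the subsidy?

Pre-subsidy: 187 - (1/9)x = 15 + (1/9)x gives x* = 774 and P* = 101.
With the rebate, buyers effectively pay Pb = Ps − 57, where Ps is the price sellers receive.
On the curves, Pb = 187 - (1/9)x and Ps = 15 + (1/9)x; the wedge Ps − Pb = 57 gives 15 + (1/9)x − (187 - (1/9)x) = 57, so x' = 1030.5.
Then Pb = 187 − (1/9)·1030.5 = 72.5 and Ps = 15 + (1/9)·1030.5 = 129.5.
The subsidy expands output by 1030.5 − 774 = 256.5 past the efficient level; on those units the gap between marginal cost and willingness to pay runs from 0 up to 57.
DWL = ½ × 57 × 256.5 = 7310.25.

Deadweight loss = 7310.25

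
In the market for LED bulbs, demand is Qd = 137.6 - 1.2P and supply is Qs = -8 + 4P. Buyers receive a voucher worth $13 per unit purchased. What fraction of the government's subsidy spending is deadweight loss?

Pre-subsidy: 137.6 - 1.2P = -8 + 4P gives P* = 28, Q* = 104.
With the rebate, buyers effectively pay Pb = Ps − 13, where Ps is the price sellers receive.
Demand in terms of Ps becomes Qd = 137.6 − 1.2(Ps − 13) = 153.2 - 1.2Ps. Setting this equal to supply: 153.2 - 1.2Ps = -8 + 4Ps, so Ps = 31.
Buyers pay Pb = 31 − 13 = 18; Q' = -8 + 4·31 = 116.
ΔCS = ½(104 + 116)(28 − 18) = 1100; ΔPS = ½(104 + 116)(31 − 28) = 330.
Government spending = 13 × 116 = 1508.
DWL = ½ × 13 × (116 − 104) = 78; fraction = 78 / 1508 = 3/58.

DWL / government spending = 3/58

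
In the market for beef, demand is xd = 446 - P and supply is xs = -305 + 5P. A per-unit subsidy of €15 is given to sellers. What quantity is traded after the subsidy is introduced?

x' = 1000/3

Pre-subsidy: 446 - P = -305 + 5P gives P* = 751/6, x* = 1925/6.
With the subsidy, sellers receive Ps = Pb + 15 for each unit, where Pb is the price buyers pay.
Supply in terms of Pb becomes xs = -305 + 5(Pb + 15) = -230 + 5Pb. Setting this equal to demand: 446 - Pb = -230 + 5Pb, so Pb = 338/3.
Sellers receive Ps = 338/3 + 15 = 383/3; x' = 446 − 1·(338/3) = 1000/3.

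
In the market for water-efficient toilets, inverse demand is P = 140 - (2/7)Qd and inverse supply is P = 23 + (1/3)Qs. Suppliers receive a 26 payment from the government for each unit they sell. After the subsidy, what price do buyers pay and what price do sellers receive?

Pre-subsidy: 140 - (2/7)Q = 23 + (1/3)Q gives Q* = 189 and P* = 86.
With the subsidy, sellers receive Ps = Pb + 26 for each unit, where Pb is the price buyers pay.
On the curves, Pb = 140 - (2/7)Q and Ps = 23 + (1/3)Q; the wedge Ps − Pb = 26 gives 23 + (1/3)Q − (140 - (2/7)Q) = 26, so Q' = 231.
Then Pb = 140 − (2/7)·231 = 74 and Ps = 23 + (1/3)·231 = 100.

Buyers pay 74; sellers receive 100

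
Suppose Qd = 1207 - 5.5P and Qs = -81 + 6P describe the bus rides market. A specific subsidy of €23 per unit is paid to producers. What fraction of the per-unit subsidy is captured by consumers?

Consumer share = 12/23

Pre-subsidy: 1207 - 5.5P = -81 + 6P gives P* = 112, Q* = 591.
With the subsidy, sellers receive Ps = Pb + 23 for each unit, where Pb is the price buyers pay.
Supply in terms of Pb becomes Qs = -81 + 6(Pb + 23) = 57 + 6Pb. Setting this equal to demand: 1207 - 5.5Pb = 57 + 6Pb, so Pb = 100.
Sellers receive Ps = 100 + 23 = 123; Q' = 1207 − 5.5·100 = 657.
Buyers' price falls by P* − Pb = 112 − 100 = 12; sellers' price rises by Ps − P* = 123 − 112 = 11.
So consumers capture 12/23 = 12/23 of each unit of subsidy.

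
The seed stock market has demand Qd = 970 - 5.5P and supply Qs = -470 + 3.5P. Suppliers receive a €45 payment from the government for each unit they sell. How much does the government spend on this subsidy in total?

Government cost = €8381.25

Pre-subsidy: 970 - 5.5P = -470 + 3.5P gives P* = 160, Q* = 90.
With the subsidy, sellers receive Ps = Pb + 45 for each unit, where Pb is the price buyers pay.
Supply in terms of Pb becomes Qs = -470 + 3.5(Pb + 45) = -312.5 + 3.5Pb. Setting this equal to demand: 970 - 5.5Pb = -312.5 + 3.5Pb, so Pb = 142.5.
Sellers receive Ps = 142.5 + 45 = 187.5; Q' = 970 − 5.5·142.5 = 186.25.
Government outlay = subsidy × quantity = 45 × 186.25 = 8381.25.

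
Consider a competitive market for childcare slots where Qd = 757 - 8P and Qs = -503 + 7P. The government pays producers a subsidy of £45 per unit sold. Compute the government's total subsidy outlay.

Pre-subsidy: 757 - 8P = -503 + 7P gives P* = 84, Q* = 85.
With the subsidy, sellers receive Ps = Pb + 45 for each unit, where Pb is the price buyers pay.
Supply in terms of Pb becomes Qs = -503 + 7(Pb + 45) = -188 + 7Pb. Setting this equal to demand: 757 - 8Pb = -188 + 7Pb, so Pb = 63.
Sellers receive Ps = 63 + 45 = 108; Q' = 757 − 8·63 = 253.
Government outlay = subsidy × quantity = 45 × 253 = 11385.

Government cost = £11385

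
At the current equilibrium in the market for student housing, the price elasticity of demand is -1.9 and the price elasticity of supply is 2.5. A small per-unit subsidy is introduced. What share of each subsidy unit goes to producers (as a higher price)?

For a small subsidy around the equilibrium, the benefit split depends on the relative slopes, which at a point are proportional to the elasticities.
Buyer share = εs/(εs + |εd|) = 2.5/(2.5 + 1.9) = 25/44; seller share = |εd|/(εs + |εd|) = 19/44.
So producers capture 19/44 of the subsidy.

Producer share = 19/44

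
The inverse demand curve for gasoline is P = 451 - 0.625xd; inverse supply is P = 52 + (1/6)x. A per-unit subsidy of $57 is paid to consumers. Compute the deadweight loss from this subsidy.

Deadweight loss = $2052

Pre-subsidy: 451 - 0.625x = 52 + (1/6)x gives x* = 504 and P* = 136.
With the rebate, buyers effectively pay Pb = Ps − 57, where Ps is the price sellers receive.
On the curves, Pb = 451 - 0.625x and Ps = 52 + (1/6)x; the wedge Ps − Pb = 57 gives 52 + (1/6)x − (451 - 0.625x) = 57, so x' = 576.
Then Pb = 451 − 0.625·576 = 91 and Ps = 52 + (1/6)·576 = 148.
The subsidy expands output by 576 − 504 = 72 past the efficient level; on those units the gap between marginal cost and willingness to pay runs from 0 up to 57.
DWL = ½ × 57 × 72 = 2052.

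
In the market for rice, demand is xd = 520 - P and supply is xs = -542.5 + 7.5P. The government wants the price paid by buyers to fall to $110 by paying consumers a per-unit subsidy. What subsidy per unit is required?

At a buyer price of 110, quantity demanded is 520 − 1·110 = 410.
Sellers supply 410 only when they receive Ps with -542.5 + 7.5·Ps = 410, i.e. Ps = 127.
s = Ps − Pb = 127 − 110 = 17.

Required subsidy s = $17 per unit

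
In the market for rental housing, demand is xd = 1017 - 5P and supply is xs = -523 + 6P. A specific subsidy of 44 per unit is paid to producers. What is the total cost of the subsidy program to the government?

Government cost = 19228

Pre-subsidy: 1017 - 5P = -523 + 6P gives P* = 140, x* = 317.
With the subsidy, sellers receive Ps = Pb + 44 for each unit, where Pb is the price buyers pay.
Supply in terms of Pb becomes xs = -523 + 6(Pb + 44) = -259 + 6Pb. Setting this equal to demand: 1017 - 5Pb = -259 + 6Pb, so Pb = 116.
Sellers receive Ps = 116 + 44 = 160; x' = 1017 − 5·116 = 437.
Government outlay = subsidy × quantity = 44 × 437 = 19228.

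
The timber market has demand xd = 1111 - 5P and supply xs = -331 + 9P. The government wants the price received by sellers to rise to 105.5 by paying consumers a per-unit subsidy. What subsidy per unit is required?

At a seller price of 105.5, quantity supplied is -331 + 9·105.5 = 618.5.
Buyers absorb 618.5 only when they pay Pb with 1111 − 5·Pb = 618.5, i.e. Pb = 98.5.
s = Ps − Pb = 105.5 − 98.5 = 7.

Required subsidy s = 7 per unit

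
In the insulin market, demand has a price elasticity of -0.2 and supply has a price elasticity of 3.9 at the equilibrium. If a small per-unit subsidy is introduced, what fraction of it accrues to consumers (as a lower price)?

Consumer share = 39/41

For a small subsidy around the equilibrium, the benefit split depends on the relative slopes, which at a point are proportional to the elasticities.
Buyer share = εs/(εs + |εd|) = 3.9/(3.9 + 0.2) = 39/41; seller share = |εd|/(εs + |εd|) = 2/41.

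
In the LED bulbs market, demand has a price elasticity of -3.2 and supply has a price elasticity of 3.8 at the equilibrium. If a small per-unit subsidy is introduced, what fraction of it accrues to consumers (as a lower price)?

Consumer share = 19/35

For a small subsidy around the equilibrium, the benefit split depends on the relative slopes, which at a point are proportional to the elasticities.
Buyer share = εs/(εs + |εd|) = 3.8/(3.8 + 3.2) = 19/35; seller share = |εd|/(εs + |εd|) = 16/35.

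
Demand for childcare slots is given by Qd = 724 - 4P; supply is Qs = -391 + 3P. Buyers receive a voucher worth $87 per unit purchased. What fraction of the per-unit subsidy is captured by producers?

Pre-subsidy: 724 - 4P = -391 + 3P gives P* = 1115/7, Q* = 608/7.
With the rebate, buyers effectively pay Pb = Ps − 87, where Ps is the price sellers receive.
Demand in terms of Ps becomes Qd = 724 − 4(Ps − 87) = 1072 - 4Ps. Setting this equal to supply: 1072 - 4Ps = -391 + 3Ps, so Ps = 209.
Buyers pay Pb = 209 − 87 = 122; Q' = -391 + 3·209 = 236.
Buyers' price falls by P* − Pb = 1115/7 − 122 = 261/7; sellers' price rises by Ps − P* = 209 − 1115/7 = 348/7.
So producers capture (348/7)/87 = 4/7 of each unit of subsidy.

Producer share = 4/7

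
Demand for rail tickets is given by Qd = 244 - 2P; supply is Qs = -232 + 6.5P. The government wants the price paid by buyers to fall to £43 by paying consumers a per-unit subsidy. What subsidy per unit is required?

At a buyer price of 43, quantity demanded is 244 − 2·43 = 158.
Sellers supply 158 only when they receive Ps with -232 + 6.5·Ps = 158, i.e. Ps = 60.
s = Ps − Pb = 60 − 43 = 17.

Required subsidy s = £17 per unit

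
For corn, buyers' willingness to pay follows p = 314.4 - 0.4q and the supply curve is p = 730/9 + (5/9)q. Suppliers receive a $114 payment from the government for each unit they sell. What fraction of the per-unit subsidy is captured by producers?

Pre-subsidy: 314.4 - 0.4q = 730/9 + (5/9)q gives q* = 10498/43 and p* = 9320/43.
With the subsidy, sellers receive ps = pb + 114 for each unit, where pb is the price buyers pay.
On the curves, pb = 314.4 - 0.4q and ps = 730/9 + (5/9)q; the wedge ps − pb = 114 gives 730/9 + (5/9)q − (314.4 - 0.4q) = 114, so q' = 15628/43.
Then pb = 314.4 − 0.4·(15628/43) = 7268/43 and ps = 730/9 + (5/9)·(15628/43) = 12170/43.
Buyers' price falls by p* − pb = 9320/43 − 7268/43 = 2052/43; sellers' price rises by ps − p* = 12170/43 − 9320/43 = 2850/43.
So producers capture (2850/43)/114 = 25/43 of each unit of subsidy.

Producer share = 25/43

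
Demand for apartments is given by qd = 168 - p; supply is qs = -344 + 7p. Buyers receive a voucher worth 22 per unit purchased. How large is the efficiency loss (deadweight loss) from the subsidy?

Deadweight loss = 211.75

Pre-subsidy: 168 - p = -344 + 7p gives p* = 64, q* = 104.
With the rebate, buyers effectively pay pb = ps − 22, where ps is the price sellers receive.
Demand in terms of ps becomes qd = 168 − 1(ps − 22) = 190 - ps. Setting this equal to supply: 190 - ps = -344 + 7ps, so ps = 66.75.
Buyers pay pb = 66.75 − 22 = 44.75; q' = -344 + 7·66.75 = 123.25.
The subsidy expands output by 123.25 − 104 = 19.25 past the efficient level; on those units the gap between marginal cost and willingness to pay runs from 0 up to 22.
DWL = ½ × 22 × 19.25 = 211.75.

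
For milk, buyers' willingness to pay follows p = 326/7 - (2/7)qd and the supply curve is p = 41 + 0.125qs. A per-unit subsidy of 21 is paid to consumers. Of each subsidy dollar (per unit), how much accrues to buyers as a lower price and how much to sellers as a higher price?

Buyers gain 336/23 per unit; sellers gain 147/23 per unit

Pre-subsidy: 326/7 - (2/7)q = 41 + 0.125q gives q* = 312/23 and p* = 982/23.
With the rebate, buyers effectively pay pb = ps − 21, where ps is the price sellers receive.
On the curves, pb = 326/7 - (2/7)q and ps = 41 + 0.125q; the wedge ps − pb = 21 gives 41 + 0.125q − (326/7 - (2/7)q) = 21, so q' = 1488/23.
Then pb = 326/7 − (2/7)·(1488/23) = 646/23 and ps = 41 + 0.125·(1488/23) = 1129/23.
Buyers' price falls by p* − pb = 982/23 − 646/23 = 336/23; sellers' price rises by ps − p* = 1129/23 − 982/23 = 147/23.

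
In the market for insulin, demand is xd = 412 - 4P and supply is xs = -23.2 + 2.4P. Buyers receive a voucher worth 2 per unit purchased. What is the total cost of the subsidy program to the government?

Pre-subsidy: 412 - 4P = -23.2 + 2.4P gives P* = 68, x* = 140.
With the rebate, buyers effectively pay Pb = Ps − 2, where Ps is the price sellers receive.
Demand in terms of Ps becomes xd = 412 − 4(Ps − 2) = 420 - 4Ps. Setting this equal to supply: 420 - 4Ps = -23.2 + 2.4Ps, so Ps = 69.25.
Buyers pay Pb = 69.25 − 2 = 67.25; x' = -23.2 + 2.4·69.25 = 143.
Government outlay = subsidy × quantity = 2 × 143 = 286.

Government cost = 286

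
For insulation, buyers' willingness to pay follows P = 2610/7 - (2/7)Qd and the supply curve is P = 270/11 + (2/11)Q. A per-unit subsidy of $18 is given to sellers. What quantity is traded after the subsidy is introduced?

Q' = 783.5

Pre-subsidy: 2610/7 - (2/7)Q = 270/11 + (2/11)Q gives Q* = 745 and P* = 160.
With the subsidy, sellers receive Ps = Pb + 18 for each unit, where Pb is the price buyers pay.
On the curves, Pb = 2610/7 - (2/7)Q and Ps = 270/11 + (2/11)Q; the wedge Ps − Pb = 18 gives 270/11 + (2/11)Q − (2610/7 - (2/7)Q) = 18, so Q' = 783.5.
Then Pb = 2610/7 − (2/7)·783.5 = 149 and Ps = 270/11 + (2/11)·783.5 = 167.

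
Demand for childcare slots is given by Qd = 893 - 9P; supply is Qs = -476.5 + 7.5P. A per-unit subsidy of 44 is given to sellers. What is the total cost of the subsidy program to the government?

Pre-subsidy: 893 - 9P = -476.5 + 7.5P gives P* = 83, Q* = 146.
With the subsidy, sellers receive Ps = Pb + 44 for each unit, where Pb is the price buyers pay.
Supply in terms of Pb becomes Qs = -476.5 + 7.5(Pb + 44) = -146.5 + 7.5Pb. Setting this equal to demand: 893 - 9Pb = -146.5 + 7.5Pb, so Pb = 63.
Sellers receive Ps = 63 + 44 = 107; Q' = 893 − 9·63 = 326.
Government outlay = subsidy × quantity = 44 × 326 = 14344.

Government cost = 14344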